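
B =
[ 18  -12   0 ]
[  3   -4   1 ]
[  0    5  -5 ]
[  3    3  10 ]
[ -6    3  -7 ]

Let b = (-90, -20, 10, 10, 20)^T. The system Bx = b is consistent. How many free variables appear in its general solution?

0

Row reduce the augmented matrix [B | b].
R2 ← R2 − (1/6)·R1: [0, -2, 1, -5]
R4 ← R4 − (1/6)·R1: [0, 5, 10, 25]
R5 ← R5 + (1/3)·R1: [0, -1, -7, -10]
R3 ← R3 + (5/2)·R2: [0, 0, -5/2, -5/2]
R4 ← R4 + (5/2)·R2: [0, 0, 25/2, 25/2]
R5 ← R5 − (1/2)·R2: [0, 0, -15/2, -15/2]
R4 ← R4 + (5)·R3: [0, 0, 0, 0]
R5 ← R5 − (3)·R3: [0, 0, 0, 0]
The echelon form has 3 nonzero rows, and every pivot lies in the first 3 columns, so rank(B) = rank([B|b]) = 3.
The system is consistent.
Free variables = (unknowns) − (rank) = 3 − 3 = 0.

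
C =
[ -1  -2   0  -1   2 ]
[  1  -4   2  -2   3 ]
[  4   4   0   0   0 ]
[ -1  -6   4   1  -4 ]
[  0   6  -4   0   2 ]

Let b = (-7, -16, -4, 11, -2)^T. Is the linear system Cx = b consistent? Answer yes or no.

yes

Row reduce the augmented matrix [C | b].
R2 ← R2 + R1: [0, -6, 2, -3, 5, -23]
R3 ← R3 + (4)·R1: [0, -4, 0, -4, 8, -32]
R4 ← R4 − R1: [0, -4, 4, 2, -6, 18]
R3 ← R3 − (2/3)·R2: [0, 0, -4/3, -2, 14/3, -50/3]
R4 ← R4 − (2/3)·R2: [0, 0, 8/3, 4, -28/3, 100/3]
R5 ← R5 + R2: [0, 0, -2, -3, 7, -25]
R4 ← R4 + (2)·R3: [0, 0, 0, 0, 0, 0]
R5 ← R5 − (3/2)·R3: [0, 0, 0, 0, 0, 0]
The echelon form has 3 nonzero rows, and every pivot lies in the first 5 columns, so rank(C) = rank([C|b]) = 3.
The system is consistent.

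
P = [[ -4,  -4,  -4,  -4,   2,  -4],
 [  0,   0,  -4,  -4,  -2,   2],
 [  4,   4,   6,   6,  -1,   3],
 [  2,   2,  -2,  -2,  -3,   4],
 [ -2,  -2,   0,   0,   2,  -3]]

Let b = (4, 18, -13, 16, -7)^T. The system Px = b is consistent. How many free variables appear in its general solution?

Row reduce the augmented matrix [P | b].
R3 ← R3 + R1: [0, 0, 2, 2, 1, -1, -9]
R4 ← R4 + (1/2)·R1: [0, 0, -4, -4, -2, 2, 18]
R5 ← R5 − (1/2)·R1: [0, 0, 2, 2, 1, -1, -9]
R3 ← R3 + (1/2)·R2: [0, 0, 0, 0, 0, 0, 0]
R4 ← R4 − R2: [0, 0, 0, 0, 0, 0, 0]
R5 ← R5 + (1/2)·R2: [0, 0, 0, 0, 0, 0, 0]
The echelon form has 2 nonzero rows, and every pivot lies in the first 6 columns, so rank(P) = rank([P|b]) = 2.
The system is consistent.
Free variables = (unknowns) − (rank) = 6 − 2 = 4.

4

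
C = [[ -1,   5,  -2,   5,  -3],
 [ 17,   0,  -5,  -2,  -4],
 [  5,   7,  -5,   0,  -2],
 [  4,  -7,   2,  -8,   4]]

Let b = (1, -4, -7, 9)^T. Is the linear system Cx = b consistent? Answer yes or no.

no

Row reduce the augmented matrix [C | b].
R2 ← R2 + (17)·R1: [0, 85, -39, 83, -55, 13]
R3 ← R3 + (5)·R1: [0, 32, -15, 25, -17, -2]
R4 ← R4 + (4)·R1: [0, 13, -6, 12, -8, 13]
R3 ← R3 − (32/85)·R2: [0, 0, -27/85, -531/85, 63/17, -586/85]
R4 ← R4 − (13/85)·R2: [0, 0, -3/85, -59/85, 7/17, 936/85]
R4 ← R4 − (1/9)·R3: [0, 0, 0, 0, 0, 106/9]
The echelon form has 4 nonzero rows; the last pivot sits in the augmented column, so rank(C) = 3 but rank([C|b]) = 4.
Since the ranks differ, the system is inconsistent.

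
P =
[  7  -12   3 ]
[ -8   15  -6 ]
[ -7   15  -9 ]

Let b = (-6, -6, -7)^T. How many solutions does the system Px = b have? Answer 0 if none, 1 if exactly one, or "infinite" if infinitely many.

0

Row reduce the augmented matrix [P | b].
R2 ← R2 + (8/7)·R1: [0, 9/7, -18/7, -90/7]
R3 ← R3 + R1: [0, 3, -6, -13]
R3 ← R3 − (7/3)·R2: [0, 0, 0, 17]
The echelon form has 3 nonzero rows; the last pivot sits in the augmented column, so rank(P) = 2 but rank([P|b]) = 3.
Since the ranks differ, the system is inconsistent.
It has no solutions.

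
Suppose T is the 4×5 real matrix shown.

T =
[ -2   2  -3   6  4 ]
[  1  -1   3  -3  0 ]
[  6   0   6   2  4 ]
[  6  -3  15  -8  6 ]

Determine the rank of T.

Row reduce to echelon form.
R2 ← R2 + (1/2)·R1: [0, 0, 3/2, 0, 2]
R3 ← R3 + (3)·R1: [0, 6, -3, 20, 16]
R4 ← R4 + (3)·R1: [0, 3, 6, 10, 18]
Swap R2 ↔ R3
R4 ← R4 − (1/2)·R2: [0, 0, 15/2, 0, 10]
R4 ← R4 − (5)·R3: [0, 0, 0, 0, 0]
Echelon form has 3 nonzero rows, so rank(T) = 3.

3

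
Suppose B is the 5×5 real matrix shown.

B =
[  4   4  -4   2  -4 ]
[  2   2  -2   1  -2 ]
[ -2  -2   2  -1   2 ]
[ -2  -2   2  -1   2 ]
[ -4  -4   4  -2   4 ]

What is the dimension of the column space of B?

Row reduce to echelon form.
R2 ← R2 − (1/2)·R1: [0, 0, 0, 0, 0]
R3 ← R3 + (1/2)·R1: [0, 0, 0, 0, 0]
R4 ← R4 + (1/2)·R1: [0, 0, 0, 0, 0]
R5 ← R5 + R1: [0, 0, 0, 0, 0]
Echelon form has 1 nonzero row, so rank(B) = 1.
The column space has dimension equal to the rank: 1.

1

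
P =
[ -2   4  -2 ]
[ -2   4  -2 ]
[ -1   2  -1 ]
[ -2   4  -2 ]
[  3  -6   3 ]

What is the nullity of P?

Row reduce to echelon form.
R2 ← R2 − R1: [0, 0, 0]
R3 ← R3 − (1/2)·R1: [0, 0, 0]
R4 ← R4 − R1: [0, 0, 0]
R5 ← R5 + (3/2)·R1: [0, 0, 0]
1 nonzero row, so rank(P) = 1.
P has 3 columns; by rank–nullity, nullity = 3 − 1 = 2.

2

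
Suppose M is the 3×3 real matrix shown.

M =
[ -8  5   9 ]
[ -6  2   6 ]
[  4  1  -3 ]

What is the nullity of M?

Row reduce to echelon form.
R2 ← R2 − (3/4)·R1: [0, -7/4, -3/4]
R3 ← R3 + (1/2)·R1: [0, 7/2, 3/2]
R3 ← R3 + (2)·R2: [0, 0, 0]
2 nonzero rows, so rank(M) = 2.
M has 3 columns; by rank–nullity, nullity = 3 − 2 = 1.

1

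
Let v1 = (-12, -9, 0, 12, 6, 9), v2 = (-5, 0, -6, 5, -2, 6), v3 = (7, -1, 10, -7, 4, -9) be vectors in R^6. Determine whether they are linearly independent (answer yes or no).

no

Form the matrix with these vectors as rows and row reduce.
R2 ← R2 − (5/12)·R1: [0, 15/4, -6, 0, -9/2, 9/4]
R3 ← R3 + (7/12)·R1: [0, -25/4, 10, 0, 15/2, -15/4]
R3 ← R3 + (5/3)·R2: [0, 0, 0, 0, 0, 0]
2 nonzero rows, so the 3 vectors span a space of dimension 2.
Since 2 < 3, the vectors are linearly dependent.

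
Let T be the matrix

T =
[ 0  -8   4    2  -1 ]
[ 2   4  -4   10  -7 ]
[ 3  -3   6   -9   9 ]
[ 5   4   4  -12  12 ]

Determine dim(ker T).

2

Row reduce to echelon form.
Swap R1 ↔ R2
R3 ← R3 − (3/2)·R1: [0, -9, 12, -24, 39/2]
R4 ← R4 − (5/2)·R1: [0, -6, 14, -37, 59/2]
R3 ← R3 − (9/8)·R2: [0, 0, 15/2, -105/4, 165/8]
R4 ← R4 − (3/4)·R2: [0, 0, 11, -77/2, 121/4]
R4 ← R4 − (22/15)·R3: [0, 0, 0, 0, 0]
3 nonzero rows, so rank(T) = 3.
T has 5 columns; by rank–nullity, nullity = 5 − 3 = 2.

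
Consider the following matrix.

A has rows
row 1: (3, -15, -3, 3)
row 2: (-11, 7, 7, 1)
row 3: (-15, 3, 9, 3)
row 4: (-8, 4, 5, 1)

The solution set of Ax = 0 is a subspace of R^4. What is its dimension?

2

Row reduce to echelon form.
R2 ← R2 + (11/3)·R1: [0, -48, -4, 12]
R3 ← R3 + (5)·R1: [0, -72, -6, 18]
R4 ← R4 + (8/3)·R1: [0, -36, -3, 9]
R3 ← R3 − (3/2)·R2: [0, 0, 0, 0]
R4 ← R4 − (3/4)·R2: [0, 0, 0, 0]
2 nonzero rows, so rank(A) = 2.
A has 4 columns; by rank–nullity, nullity = 4 − 2 = 2.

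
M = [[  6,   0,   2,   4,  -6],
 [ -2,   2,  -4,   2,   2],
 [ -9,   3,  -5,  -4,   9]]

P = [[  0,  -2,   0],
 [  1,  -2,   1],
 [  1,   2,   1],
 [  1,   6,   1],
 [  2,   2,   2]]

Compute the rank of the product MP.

First compute MP:
[[ -6,   4,  -6],
 [  4,   8,   4],
 [ 12,  -4,  12]]
Now row reduce the product.
R2 ← R2 + (2/3)·R1: [0, 32/3, 0]
R3 ← R3 + (2)·R1: [0, 4, 0]
R3 ← R3 − (3/8)·R2: [0, 0, 0]
2 nonzero rows, so rank(MP) = 2.

2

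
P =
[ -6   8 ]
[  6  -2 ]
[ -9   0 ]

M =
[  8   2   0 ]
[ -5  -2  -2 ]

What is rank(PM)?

2

First compute PM:
[[-88, -28, -16],
 [ 58,  16,   4],
 [-72, -18,   0]]
Now row reduce the product.
R2 ← R2 + (29/44)·R1: [0, -27/11, -72/11]
R3 ← R3 − (9/11)·R1: [0, 54/11, 144/11]
R3 ← R3 + (2)·R2: [0, 0, 0]
2 nonzero rows, so rank(PM) = 2.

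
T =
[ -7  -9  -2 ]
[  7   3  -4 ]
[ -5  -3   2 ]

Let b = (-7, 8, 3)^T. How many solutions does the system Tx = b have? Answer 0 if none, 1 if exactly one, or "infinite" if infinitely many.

Row reduce the augmented matrix [T | b].
R2 ← R2 + R1: [0, -6, -6, 1]
R3 ← R3 − (5/7)·R1: [0, 24/7, 24/7, 8]
R3 ← R3 + (4/7)·R2: [0, 0, 0, 60/7]
The echelon form has 3 nonzero rows; the last pivot sits in the augmented column, so rank(T) = 2 but rank([T|b]) = 3.
Since the ranks differ, the system is inconsistent.
It has no solutions.

0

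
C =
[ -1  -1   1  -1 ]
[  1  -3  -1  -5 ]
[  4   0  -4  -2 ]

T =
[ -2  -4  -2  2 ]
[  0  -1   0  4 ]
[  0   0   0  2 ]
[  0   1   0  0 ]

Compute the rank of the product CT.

2

First compute CT:
[[  2,   4,   2,  -4],
 [ -2,  -6,  -2, -12],
 [ -8, -18,  -8,   0]]
Now row reduce the product.
R2 ← R2 + R1: [0, -2, 0, -16]
R3 ← R3 + (4)·R1: [0, -2, 0, -16]
R3 ← R3 − R2: [0, 0, 0, 0]
2 nonzero rows, so rank(CT) = 2.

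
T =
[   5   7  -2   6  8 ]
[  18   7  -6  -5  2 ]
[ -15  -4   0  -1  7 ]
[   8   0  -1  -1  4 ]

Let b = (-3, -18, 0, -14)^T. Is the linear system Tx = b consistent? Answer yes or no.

yes

Row reduce the augmented matrix [T | b].
R2 ← R2 − (18/5)·R1: [0, -91/5, 6/5, -133/5, -134/5, -36/5]
R3 ← R3 + (3)·R1: [0, 17, -6, 17, 31, -9]
R4 ← R4 − (8/5)·R1: [0, -56/5, 11/5, -53/5, -44/5, -46/5]
R3 ← R3 + (85/91)·R2: [0, 0, -444/91, -102/13, 543/91, -1431/91]
R4 ← R4 − (8/13)·R2: [0, 0, 19/13, 75/13, 100/13, -62/13]
R4 ← R4 + (133/444)·R3: [0, 0, 0, 253/74, 1403/148, -1403/148]
The echelon form has 4 nonzero rows, and every pivot lies in the first 5 columns, so rank(T) = rank([T|b]) = 4.
The system is consistent.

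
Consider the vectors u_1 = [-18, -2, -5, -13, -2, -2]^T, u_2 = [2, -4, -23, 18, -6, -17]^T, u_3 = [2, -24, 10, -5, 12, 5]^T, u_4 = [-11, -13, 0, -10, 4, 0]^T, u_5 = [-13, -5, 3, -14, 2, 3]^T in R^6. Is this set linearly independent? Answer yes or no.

Form the matrix with these vectors as rows and row reduce.
R2 ← R2 + (1/9)·R1: [0, -38/9, -212/9, 149/9, -56/9, -155/9]
R3 ← R3 + (1/9)·R1: [0, -218/9, 85/9, -58/9, 106/9, 43/9]
R4 ← R4 − (11/18)·R1: [0, -106/9, 55/18, -37/18, 47/9, 11/9]
R5 ← R5 − (13/18)·R1: [0, -32/9, 119/18, -83/18, 31/9, 40/9]
R3 ← R3 − (109/19)·R2: [0, 0, 2747/19, -1927/19, 902/19, 1968/19]
R4 ← R4 − (53/19)·R2: [0, 0, 2613/38, -1833/38, 429/19, 936/19]
R5 ← R5 − (16/19)·R2: [0, 0, 1005/38, -705/38, 165/19, 360/19]
R4 ← R4 − (39/82)·R3: [0, 0, 0, 0, 0, 0]
R5 ← R5 − (15/82)·R3: [0, 0, 0, 0, 0, 0]
3 nonzero rows, so the 5 vectors span a space of dimension 3.
Since 3 < 5, the vectors are linearly dependent.

no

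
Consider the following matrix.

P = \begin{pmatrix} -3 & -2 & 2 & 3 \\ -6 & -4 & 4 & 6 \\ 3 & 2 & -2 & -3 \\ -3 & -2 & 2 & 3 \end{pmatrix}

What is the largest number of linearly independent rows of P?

1

Row reduce to echelon form.
R2 ← R2 − (2)·R1: [0, 0, 0, 0]
R3 ← R3 + R1: [0, 0, 0, 0]
R4 ← R4 − R1: [0, 0, 0, 0]
Echelon form has 1 nonzero row, so rank(P) = 1.
The rank gives the maximum number of linearly independent rows: 1.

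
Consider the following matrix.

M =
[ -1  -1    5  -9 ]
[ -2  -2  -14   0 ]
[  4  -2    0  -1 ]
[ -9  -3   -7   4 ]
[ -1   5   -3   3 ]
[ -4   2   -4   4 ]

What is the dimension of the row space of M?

Row reduce to echelon form.
R2 ← R2 − (2)·R1: [0, 0, -24, 18]
R3 ← R3 + (4)·R1: [0, -6, 20, -37]
R4 ← R4 − (9)·R1: [0, 6, -52, 85]
R5 ← R5 − R1: [0, 6, -8, 12]
R6 ← R6 − (4)·R1: [0, 6, -24, 40]
Swap R2 ↔ R3
R4 ← R4 + R2: [0, 0, -32, 48]
R5 ← R5 + R2: [0, 0, 12, -25]
R6 ← R6 + R2: [0, 0, -4, 3]
R4 ← R4 − (4/3)·R3: [0, 0, 0, 24]
R5 ← R5 + (1/2)·R3: [0, 0, 0, -16]
R6 ← R6 − (1/6)·R3: [0, 0, 0, 0]
R5 ← R5 + (2/3)·R4: [0, 0, 0, 0]
Echelon form has 4 nonzero rows, so rank(M) = 4.
The row space has dimension equal to the rank: 4.

4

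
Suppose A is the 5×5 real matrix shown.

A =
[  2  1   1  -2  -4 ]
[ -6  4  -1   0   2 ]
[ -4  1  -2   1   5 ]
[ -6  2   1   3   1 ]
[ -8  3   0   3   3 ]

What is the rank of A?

Row reduce to echelon form.
R2 ← R2 + (3)·R1: [0, 7, 2, -6, -10]
R3 ← R3 + (2)·R1: [0, 3, 0, -3, -3]
R4 ← R4 + (3)·R1: [0, 5, 4, -3, -11]
R5 ← R5 + (4)·R1: [0, 7, 4, -5, -13]
R3 ← R3 − (3/7)·R2: [0, 0, -6/7, -3/7, 9/7]
R4 ← R4 − (5/7)·R2: [0, 0, 18/7, 9/7, -27/7]
R5 ← R5 − R2: [0, 0, 2, 1, -3]
R4 ← R4 + (3)·R3: [0, 0, 0, 0, 0]
R5 ← R5 + (7/3)·R3: [0, 0, 0, 0, 0]
Echelon form has 3 nonzero rows, so rank(A) = 3.

3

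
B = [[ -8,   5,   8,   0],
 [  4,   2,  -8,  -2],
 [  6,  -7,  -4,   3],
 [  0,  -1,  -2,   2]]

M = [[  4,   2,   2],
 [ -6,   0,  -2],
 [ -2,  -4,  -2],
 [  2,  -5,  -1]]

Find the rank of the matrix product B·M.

2

First compute BM:
[[-78, -48, -42],
 [ 16,  50,  22],
 [ 80,  13,  31],
 [ 14,  -2,   4]]
Now row reduce the product.
R2 ← R2 + (8/39)·R1: [0, 522/13, 174/13]
R3 ← R3 + (40/39)·R1: [0, -471/13, -157/13]
R4 ← R4 + (7/39)·R1: [0, -138/13, -46/13]
R3 ← R3 + (157/174)·R2: [0, 0, 0]
R4 ← R4 + (23/87)·R2: [0, 0, 0]
2 nonzero rows, so rank(BM) = 2.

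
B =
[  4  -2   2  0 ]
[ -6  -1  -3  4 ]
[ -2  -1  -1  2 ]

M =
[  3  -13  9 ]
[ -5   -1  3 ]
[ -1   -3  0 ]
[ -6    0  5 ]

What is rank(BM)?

First compute BM:
[[ 20, -56,  30],
 [-34,  88, -37],
 [-12,  30, -11]]
Now row reduce the product.
R2 ← R2 + (17/10)·R1: [0, -36/5, 14]
R3 ← R3 + (3/5)·R1: [0, -18/5, 7]
R3 ← R3 − (1/2)·R2: [0, 0, 0]
2 nonzero rows, so rank(BM) = 2.

2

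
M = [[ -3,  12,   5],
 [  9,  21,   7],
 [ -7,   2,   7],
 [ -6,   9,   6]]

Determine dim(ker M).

Row reduce to echelon form.
R2 ← R2 + (3)·R1: [0, 57, 22]
R3 ← R3 − (7/3)·R1: [0, -26, -14/3]
R4 ← R4 − (2)·R1: [0, -15, -4]
R3 ← R3 + (26/57)·R2: [0, 0, 102/19]
R4 ← R4 + (5/19)·R2: [0, 0, 34/19]
R4 ← R4 − (1/3)·R3: [0, 0, 0]
3 nonzero rows, so rank(M) = 3.
M has 3 columns; by rank–nullity, nullity = 3 − 3 = 0.

0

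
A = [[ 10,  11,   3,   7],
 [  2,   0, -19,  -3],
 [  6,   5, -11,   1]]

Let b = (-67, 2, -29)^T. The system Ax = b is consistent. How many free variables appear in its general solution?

Row reduce the augmented matrix [A | b].
R2 ← R2 − (1/5)·R1: [0, -11/5, -98/5, -22/5, 77/5]
R3 ← R3 − (3/5)·R1: [0, -8/5, -64/5, -16/5, 56/5]
R3 ← R3 − (8/11)·R2: [0, 0, 16/11, 0, 0]
The echelon form has 3 nonzero rows, and every pivot lies in the first 4 columns, so rank(A) = rank([A|b]) = 3.
The system is consistent.
Free variables = (unknowns) − (rank) = 4 − 3 = 1.

1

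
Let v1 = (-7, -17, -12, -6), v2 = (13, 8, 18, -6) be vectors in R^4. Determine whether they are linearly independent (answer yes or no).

Form the matrix with these vectors as rows and row reduce.
R2 ← R2 + (13/7)·R1: [0, -165/7, -30/7, -120/7]
2 nonzero rows, so the 2 vectors span a space of dimension 2.
Since 2 = 2, the vectors are linearly independent.

yes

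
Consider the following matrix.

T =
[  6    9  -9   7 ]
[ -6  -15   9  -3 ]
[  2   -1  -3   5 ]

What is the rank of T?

Row reduce to echelon form.
R2 ← R2 + R1: [0, -6, 0, 4]
R3 ← R3 − (1/3)·R1: [0, -4, 0, 8/3]
R3 ← R3 − (2/3)·R2: [0, 0, 0, 0]
Echelon form has 2 nonzero rows, so rank(T) = 2.

2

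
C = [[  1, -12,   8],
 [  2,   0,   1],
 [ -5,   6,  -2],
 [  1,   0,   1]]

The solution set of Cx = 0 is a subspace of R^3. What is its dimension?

0

Row reduce to echelon form.
R2 ← R2 − (2)·R1: [0, 24, -15]
R3 ← R3 + (5)·R1: [0, -54, 38]
R4 ← R4 − R1: [0, 12, -7]
R3 ← R3 + (9/4)·R2: [0, 0, 17/4]
R4 ← R4 − (1/2)·R2: [0, 0, 1/2]
R4 ← R4 − (2/17)·R3: [0, 0, 0]
3 nonzero rows, so rank(C) = 3.
C has 3 columns; by rank–nullity, nullity = 3 − 3 = 0.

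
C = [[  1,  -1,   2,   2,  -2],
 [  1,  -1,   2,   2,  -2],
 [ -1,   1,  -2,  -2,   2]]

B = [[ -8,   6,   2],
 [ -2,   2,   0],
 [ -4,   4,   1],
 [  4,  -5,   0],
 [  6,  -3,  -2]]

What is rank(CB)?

1

First compute CB:
[[-18,   8,   8],
 [-18,   8,   8],
 [ 18,  -8,  -8]]
Now row reduce the product.
R2 ← R2 − R1: [0, 0, 0]
R3 ← R3 + R1: [0, 0, 0]
1 nonzero row, so rank(CB) = 1.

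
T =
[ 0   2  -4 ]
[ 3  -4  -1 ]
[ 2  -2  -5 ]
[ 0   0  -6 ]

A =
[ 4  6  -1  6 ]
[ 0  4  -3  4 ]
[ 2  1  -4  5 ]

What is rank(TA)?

3

First compute TA:
[[ -8,   4,  10, -12],
 [ 10,   1,  13,  -3],
 [ -2,  -1,  24, -21],
 [-12,  -6,  24, -30]]
Now row reduce the product.
R2 ← R2 + (5/4)·R1: [0, 6, 51/2, -18]
R3 ← R3 − (1/4)·R1: [0, -2, 43/2, -18]
R4 ← R4 − (3/2)·R1: [0, -12, 9, -12]
R3 ← R3 + (1/3)·R2: [0, 0, 30, -24]
R4 ← R4 + (2)·R2: [0, 0, 60, -48]
R4 ← R4 − (2)·R3: [0, 0, 0, 0]
3 nonzero rows, so rank(TA) = 3.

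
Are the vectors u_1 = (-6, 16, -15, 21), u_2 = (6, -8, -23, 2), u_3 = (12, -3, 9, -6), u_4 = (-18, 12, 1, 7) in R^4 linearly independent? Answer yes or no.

yes

Form the matrix with these vectors as rows and row reduce.
R2 ← R2 + R1: [0, 8, -38, 23]
R3 ← R3 + (2)·R1: [0, 29, -21, 36]
R4 ← R4 − (3)·R1: [0, -36, 46, -56]
R3 ← R3 − (29/8)·R2: [0, 0, 467/4, -379/8]
R4 ← R4 + (9/2)·R2: [0, 0, -125, 95/2]
R4 ← R4 + (500/467)·R3: [0, 0, 0, -1505/467]
4 nonzero rows, so the 4 vectors span a space of dimension 4.
Since 4 = 4, the vectors are linearly independent.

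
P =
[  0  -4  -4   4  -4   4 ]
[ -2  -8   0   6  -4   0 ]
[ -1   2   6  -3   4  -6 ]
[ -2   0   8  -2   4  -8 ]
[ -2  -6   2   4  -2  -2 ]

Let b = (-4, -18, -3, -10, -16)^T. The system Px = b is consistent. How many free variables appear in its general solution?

Row reduce the augmented matrix [P | b].
Swap R1 ↔ R2
R3 ← R3 − (1/2)·R1: [0, 6, 6, -6, 6, -6, 6]
R4 ← R4 − R1: [0, 8, 8, -8, 8, -8, 8]
R5 ← R5 − R1: [0, 2, 2, -2, 2, -2, 2]
R3 ← R3 + (3/2)·R2: [0, 0, 0, 0, 0, 0, 0]
R4 ← R4 + (2)·R2: [0, 0, 0, 0, 0, 0, 0]
R5 ← R5 + (1/2)·R2: [0, 0, 0, 0, 0, 0, 0]
The echelon form has 2 nonzero rows, and every pivot lies in the first 6 columns, so rank(P) = rank([P|b]) = 2.
The system is consistent.
Free variables = (unknowns) − (rank) = 6 − 2 = 4.

4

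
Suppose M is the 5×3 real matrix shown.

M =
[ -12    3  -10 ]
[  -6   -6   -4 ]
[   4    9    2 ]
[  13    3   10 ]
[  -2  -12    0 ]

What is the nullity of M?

1

Row reduce to echelon form.
R2 ← R2 − (1/2)·R1: [0, -15/2, 1]
R3 ← R3 + (1/3)·R1: [0, 10, -4/3]
R4 ← R4 + (13/12)·R1: [0, 25/4, -5/6]
R5 ← R5 − (1/6)·R1: [0, -25/2, 5/3]
R3 ← R3 + (4/3)·R2: [0, 0, 0]
R4 ← R4 + (5/6)·R2: [0, 0, 0]
R5 ← R5 − (5/3)·R2: [0, 0, 0]
2 nonzero rows, so rank(M) = 2.
M has 3 columns; by rank–nullity, nullity = 3 − 2 = 1.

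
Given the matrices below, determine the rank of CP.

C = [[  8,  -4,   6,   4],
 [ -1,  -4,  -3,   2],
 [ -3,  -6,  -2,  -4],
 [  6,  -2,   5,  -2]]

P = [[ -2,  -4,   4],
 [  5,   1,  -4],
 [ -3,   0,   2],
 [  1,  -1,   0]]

2

First compute CP:
[[-50, -40,  60],
 [ -7,  -2,   6],
 [-22,  10,   8],
 [-39, -24,  42]]
Now row reduce the product.
R2 ← R2 − (7/50)·R1: [0, 18/5, -12/5]
R3 ← R3 − (11/25)·R1: [0, 138/5, -92/5]
R4 ← R4 − (39/50)·R1: [0, 36/5, -24/5]
R3 ← R3 − (23/3)·R2: [0, 0, 0]
R4 ← R4 − (2)·R2: [0, 0, 0]
2 nonzero rows, so rank(CP) = 2.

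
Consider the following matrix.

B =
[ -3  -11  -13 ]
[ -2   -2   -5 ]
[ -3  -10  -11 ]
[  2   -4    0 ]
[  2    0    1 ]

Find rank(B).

3

Row reduce to echelon form.
R2 ← R2 − (2/3)·R1: [0, 16/3, 11/3]
R3 ← R3 − R1: [0, 1, 2]
R4 ← R4 + (2/3)·R1: [0, -34/3, -26/3]
R5 ← R5 + (2/3)·R1: [0, -22/3, -23/3]
R3 ← R3 − (3/16)·R2: [0, 0, 21/16]
R4 ← R4 + (17/8)·R2: [0, 0, -7/8]
R5 ← R5 + (11/8)·R2: [0, 0, -21/8]
R4 ← R4 + (2/3)·R3: [0, 0, 0]
R5 ← R5 + (2)·R3: [0, 0, 0]
Echelon form has 3 nonzero rows, so rank(B) = 3.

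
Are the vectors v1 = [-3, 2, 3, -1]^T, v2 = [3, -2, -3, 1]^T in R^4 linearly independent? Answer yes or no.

no

Form the matrix with these vectors as rows and row reduce.
R2 ← R2 + R1: [0, 0, 0, 0]
1 nonzero row, so the 2 vectors span a space of dimension 1.
Since 1 < 2, the vectors are linearly dependent.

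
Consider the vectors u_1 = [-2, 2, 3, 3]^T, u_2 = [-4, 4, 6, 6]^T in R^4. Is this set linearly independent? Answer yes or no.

Form the matrix with these vectors as rows and row reduce.
R2 ← R2 − (2)·R1: [0, 0, 0, 0]
1 nonzero row, so the 2 vectors span a space of dimension 1.
Since 1 < 2, the vectors are linearly dependent.

no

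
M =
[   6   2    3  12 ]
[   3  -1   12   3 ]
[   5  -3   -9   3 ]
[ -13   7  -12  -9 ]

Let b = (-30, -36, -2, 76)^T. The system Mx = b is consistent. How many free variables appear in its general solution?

1

Row reduce the augmented matrix [M | b].
R2 ← R2 − (1/2)·R1: [0, -2, 21/2, -3, -21]
R3 ← R3 − (5/6)·R1: [0, -14/3, -23/2, -7, 23]
R4 ← R4 + (13/6)·R1: [0, 34/3, -11/2, 17, 11]
R3 ← R3 − (7/3)·R2: [0, 0, -36, 0, 72]
R4 ← R4 + (17/3)·R2: [0, 0, 54, 0, -108]
R4 ← R4 + (3/2)·R3: [0, 0, 0, 0, 0]
The echelon form has 3 nonzero rows, and every pivot lies in the first 4 columns, so rank(M) = rank([M|b]) = 3.
The system is consistent.
Free variables = (unknowns) − (rank) = 4 − 3 = 1.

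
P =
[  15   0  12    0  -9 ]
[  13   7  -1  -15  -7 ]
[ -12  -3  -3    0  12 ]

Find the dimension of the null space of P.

Row reduce to echelon form.
R2 ← R2 − (13/15)·R1: [0, 7, -57/5, -15, 4/5]
R3 ← R3 + (4/5)·R1: [0, -3, 33/5, 0, 24/5]
R3 ← R3 + (3/7)·R2: [0, 0, 12/7, -45/7, 36/7]
3 nonzero rows, so rank(P) = 3.
P has 5 columns; by rank–nullity, nullity = 5 − 3 = 2.

2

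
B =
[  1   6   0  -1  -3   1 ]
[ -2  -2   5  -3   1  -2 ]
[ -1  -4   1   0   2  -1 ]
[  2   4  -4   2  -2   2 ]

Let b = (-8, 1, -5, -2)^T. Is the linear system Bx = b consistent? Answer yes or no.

Row reduce the augmented matrix [B | b].
R2 ← R2 + (2)·R1: [0, 10, 5, -5, -5, 0, -15]
R3 ← R3 + R1: [0, 2, 1, -1, -1, 0, -13]
R4 ← R4 − (2)·R1: [0, -8, -4, 4, 4, 0, 14]
R3 ← R3 − (1/5)·R2: [0, 0, 0, 0, 0, 0, -10]
R4 ← R4 + (4/5)·R2: [0, 0, 0, 0, 0, 0, 2]
R4 ← R4 + (1/5)·R3: [0, 0, 0, 0, 0, 0, 0]
The echelon form has 3 nonzero rows; the last pivot sits in the augmented column, so rank(B) = 2 but rank([B|b]) = 3.
Since the ranks differ, the system is inconsistent.

no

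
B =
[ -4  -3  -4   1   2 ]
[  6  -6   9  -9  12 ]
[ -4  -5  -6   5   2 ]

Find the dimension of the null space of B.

Row reduce to echelon form.
R2 ← R2 + (3/2)·R1: [0, -21/2, 3, -15/2, 15]
R3 ← R3 − R1: [0, -2, -2, 4, 0]
R3 ← R3 − (4/21)·R2: [0, 0, -18/7, 38/7, -20/7]
3 nonzero rows, so rank(B) = 3.
B has 5 columns; by rank–nullity, nullity = 5 − 3 = 2.

2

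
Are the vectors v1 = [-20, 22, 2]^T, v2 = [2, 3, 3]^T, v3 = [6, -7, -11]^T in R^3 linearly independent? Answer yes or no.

Form the matrix with these vectors as rows and row reduce.
R2 ← R2 + (1/10)·R1: [0, 26/5, 16/5]
R3 ← R3 + (3/10)·R1: [0, -2/5, -52/5]
R3 ← R3 + (1/13)·R2: [0, 0, -132/13]
3 nonzero rows, so the 3 vectors span a space of dimension 3.
Since 3 = 3, the vectors are linearly independent.

yes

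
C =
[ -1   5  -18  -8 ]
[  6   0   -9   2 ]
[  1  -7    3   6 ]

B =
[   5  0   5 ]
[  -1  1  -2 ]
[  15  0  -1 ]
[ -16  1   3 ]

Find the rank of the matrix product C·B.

First compute CB:
[[-152,  -3, -21],
 [-137,   2,  45],
 [-39,  -1,  34]]
Now row reduce the product.
R2 ← R2 − (137/152)·R1: [0, 715/152, 9717/152]
R3 ← R3 − (39/152)·R1: [0, -35/152, 5987/152]
R3 ← R3 + (7/143)·R2: [0, 0, 6080/143]
3 nonzero rows, so rank(CB) = 3.

3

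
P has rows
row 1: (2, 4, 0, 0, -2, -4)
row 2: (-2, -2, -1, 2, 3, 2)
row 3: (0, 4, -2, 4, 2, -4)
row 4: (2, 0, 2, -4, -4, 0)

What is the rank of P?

2

Row reduce to echelon form.
R2 ← R2 + R1: [0, 2, -1, 2, 1, -2]
R4 ← R4 − R1: [0, -4, 2, -4, -2, 4]
R3 ← R3 − (2)·R2: [0, 0, 0, 0, 0, 0]
R4 ← R4 + (2)·R2: [0, 0, 0, 0, 0, 0]
Echelon form has 2 nonzero rows, so rank(P) = 2.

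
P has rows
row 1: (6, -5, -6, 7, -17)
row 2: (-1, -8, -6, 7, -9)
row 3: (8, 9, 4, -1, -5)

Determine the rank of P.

3

Row reduce to echelon form.
R2 ← R2 + (1/6)·R1: [0, -53/6, -7, 49/6, -71/6]
R3 ← R3 − (4/3)·R1: [0, 47/3, 12, -31/3, 53/3]
R3 ← R3 + (94/53)·R2: [0, 0, -22/53, 220/53, -176/53]
Echelon form has 3 nonzero rows, so rank(P) = 3.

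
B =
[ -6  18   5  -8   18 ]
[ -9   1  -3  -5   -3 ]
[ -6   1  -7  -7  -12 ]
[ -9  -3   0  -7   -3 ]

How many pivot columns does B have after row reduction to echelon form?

4

Row reduce to echelon form.
R2 ← R2 − (3/2)·R1: [0, -26, -21/2, 7, -30]
R3 ← R3 − R1: [0, -17, -12, 1, -30]
R4 ← R4 − (3/2)·R1: [0, -30, -15/2, 5, -30]
R3 ← R3 − (17/26)·R2: [0, 0, -267/52, -93/26, -135/13]
R4 ← R4 − (15/13)·R2: [0, 0, 60/13, -40/13, 60/13]
R4 ← R4 + (80/89)·R3: [0, 0, 0, -560/89, -420/89]
Echelon form has 4 nonzero rows, so rank(B) = 4.
Each nonzero row contributes one pivot column: 4 pivot columns.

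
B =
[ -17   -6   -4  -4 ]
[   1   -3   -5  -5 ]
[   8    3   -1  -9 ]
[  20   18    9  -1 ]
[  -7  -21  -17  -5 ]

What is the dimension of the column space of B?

Row reduce to echelon form.
R2 ← R2 + (1/17)·R1: [0, -57/17, -89/17, -89/17]
R3 ← R3 + (8/17)·R1: [0, 3/17, -49/17, -185/17]
R4 ← R4 + (20/17)·R1: [0, 186/17, 73/17, -97/17]
R5 ← R5 − (7/17)·R1: [0, -315/17, -261/17, -57/17]
R3 ← R3 + (1/19)·R2: [0, 0, -60/19, -212/19]
R4 ← R4 + (62/19)·R2: [0, 0, -243/19, -433/19]
R5 ← R5 − (105/19)·R2: [0, 0, 258/19, 486/19]
R4 ← R4 − (81/20)·R3: [0, 0, 0, 112/5]
R5 ← R5 + (43/10)·R3: [0, 0, 0, -112/5]
R5 ← R5 + R4: [0, 0, 0, 0]
Echelon form has 4 nonzero rows, so rank(B) = 4.
The column space has dimension equal to the rank: 4.

4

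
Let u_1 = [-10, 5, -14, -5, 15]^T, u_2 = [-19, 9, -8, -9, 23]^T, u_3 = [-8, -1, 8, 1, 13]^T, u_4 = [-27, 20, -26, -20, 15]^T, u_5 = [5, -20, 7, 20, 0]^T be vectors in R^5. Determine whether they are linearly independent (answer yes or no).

no

Form the matrix with these vectors as rows and row reduce.
R2 ← R2 − (19/10)·R1: [0, -1/2, 93/5, 1/2, -11/2]
R3 ← R3 − (4/5)·R1: [0, -5, 96/5, 5, 1]
R4 ← R4 − (27/10)·R1: [0, 13/2, 59/5, -13/2, -51/2]
R5 ← R5 + (1/2)·R1: [0, -35/2, 0, 35/2, 15/2]
R3 ← R3 − (10)·R2: [0, 0, -834/5, 0, 56]
R4 ← R4 + (13)·R2: [0, 0, 1268/5, 0, -97]
R5 ← R5 − (35)·R2: [0, 0, -651, 0, 200]
R4 ← R4 + (634/417)·R3: [0, 0, 0, 0, -4945/417]
R5 ← R5 − (1085/278)·R3: [0, 0, 0, 0, -2580/139]
R5 ← R5 − (36/23)·R4: [0, 0, 0, 0, 0]
4 nonzero rows, so the 5 vectors span a space of dimension 4.
Since 4 < 5, the vectors are linearly dependent.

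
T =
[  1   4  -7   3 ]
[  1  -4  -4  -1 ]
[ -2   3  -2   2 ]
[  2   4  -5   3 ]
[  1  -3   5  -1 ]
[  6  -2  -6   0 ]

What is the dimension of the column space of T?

Row reduce to echelon form.
R2 ← R2 − R1: [0, -8, 3, -4]
R3 ← R3 + (2)·R1: [0, 11, -16, 8]
R4 ← R4 − (2)·R1: [0, -4, 9, -3]
R5 ← R5 − R1: [0, -7, 12, -4]
R6 ← R6 − (6)·R1: [0, -26, 36, -18]
R3 ← R3 + (11/8)·R2: [0, 0, -95/8, 5/2]
R4 ← R4 − (1/2)·R2: [0, 0, 15/2, -1]
R5 ← R5 − (7/8)·R2: [0, 0, 75/8, -1/2]
R6 ← R6 − (13/4)·R2: [0, 0, 105/4, -5]
R4 ← R4 + (12/19)·R3: [0, 0, 0, 11/19]
R5 ← R5 + (15/19)·R3: [0, 0, 0, 28/19]
R6 ← R6 + (42/19)·R3: [0, 0, 0, 10/19]
R5 ← R5 − (28/11)·R4: [0, 0, 0, 0]
R6 ← R6 − (10/11)·R4: [0, 0, 0, 0]
Echelon form has 4 nonzero rows, so rank(T) = 4.
The column space has dimension equal to the rank: 4.

4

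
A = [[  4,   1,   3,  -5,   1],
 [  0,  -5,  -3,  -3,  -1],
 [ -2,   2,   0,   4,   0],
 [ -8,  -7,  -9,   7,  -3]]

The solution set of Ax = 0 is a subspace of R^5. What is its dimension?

3

Row reduce to echelon form.
R3 ← R3 + (1/2)·R1: [0, 5/2, 3/2, 3/2, 1/2]
R4 ← R4 + (2)·R1: [0, -5, -3, -3, -1]
R3 ← R3 + (1/2)·R2: [0, 0, 0, 0, 0]
R4 ← R4 − R2: [0, 0, 0, 0, 0]
2 nonzero rows, so rank(A) = 2.
A has 5 columns; by rank–nullity, nullity = 5 − 2 = 3.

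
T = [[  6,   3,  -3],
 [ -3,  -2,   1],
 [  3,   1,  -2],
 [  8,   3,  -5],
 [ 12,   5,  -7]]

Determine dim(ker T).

1

Row reduce to echelon form.
R2 ← R2 + (1/2)·R1: [0, -1/2, -1/2]
R3 ← R3 − (1/2)·R1: [0, -1/2, -1/2]
R4 ← R4 − (4/3)·R1: [0, -1, -1]
R5 ← R5 − (2)·R1: [0, -1, -1]
R3 ← R3 − R2: [0, 0, 0]
R4 ← R4 − (2)·R2: [0, 0, 0]
R5 ← R5 − (2)·R2: [0, 0, 0]
2 nonzero rows, so rank(T) = 2.
T has 3 columns; by rank–nullity, nullity = 3 − 2 = 1.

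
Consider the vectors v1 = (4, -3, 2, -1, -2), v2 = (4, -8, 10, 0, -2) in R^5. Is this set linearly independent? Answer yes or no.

Form the matrix with these vectors as rows and row reduce.
R2 ← R2 − R1: [0, -5, 8, 1, 0]
2 nonzero rows, so the 2 vectors span a space of dimension 2.
Since 2 = 2, the vectors are linearly independent.

yes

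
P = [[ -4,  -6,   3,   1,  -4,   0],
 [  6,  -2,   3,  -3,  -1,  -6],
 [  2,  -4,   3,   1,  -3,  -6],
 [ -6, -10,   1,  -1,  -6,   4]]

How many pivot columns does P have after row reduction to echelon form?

Row reduce to echelon form.
R2 ← R2 + (3/2)·R1: [0, -11, 15/2, -3/2, -7, -6]
R3 ← R3 + (1/2)·R1: [0, -7, 9/2, 3/2, -5, -6]
R4 ← R4 − (3/2)·R1: [0, -1, -7/2, -5/2, 0, 4]
R3 ← R3 − (7/11)·R2: [0, 0, -3/11, 27/11, -6/11, -24/11]
R4 ← R4 − (1/11)·R2: [0, 0, -46/11, -26/11, 7/11, 50/11]
R4 ← R4 − (46/3)·R3: [0, 0, 0, -40, 9, 38]
Echelon form has 4 nonzero rows, so rank(P) = 4.
Each nonzero row contributes one pivot column: 4 pivot columns.

4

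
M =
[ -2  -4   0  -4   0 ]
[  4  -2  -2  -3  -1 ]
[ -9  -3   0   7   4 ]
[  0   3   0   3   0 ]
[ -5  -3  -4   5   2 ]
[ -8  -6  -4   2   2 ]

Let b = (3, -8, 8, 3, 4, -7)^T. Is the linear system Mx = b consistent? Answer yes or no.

no

Row reduce the augmented matrix [M | b].
R2 ← R2 + (2)·R1: [0, -10, -2, -11, -1, -2]
R3 ← R3 − (9/2)·R1: [0, 15, 0, 25, 4, -11/2]
R5 ← R5 − (5/2)·R1: [0, 7, -4, 15, 2, -7/2]
R6 ← R6 − (4)·R1: [0, 10, -4, 18, 2, -19]
R3 ← R3 + (3/2)·R2: [0, 0, -3, 17/2, 5/2, -17/2]
R4 ← R4 + (3/10)·R2: [0, 0, -3/5, -3/10, -3/10, 12/5]
R5 ← R5 + (7/10)·R2: [0, 0, -27/5, 73/10, 13/10, -49/10]
R6 ← R6 + R2: [0, 0, -6, 7, 1, -21]
R4 ← R4 − (1/5)·R3: [0, 0, 0, -2, -4/5, 41/10]
R5 ← R5 − (9/5)·R3: [0, 0, 0, -8, -16/5, 52/5]
R6 ← R6 − (2)·R3: [0, 0, 0, -10, -4, -4]
R5 ← R5 − (4)·R4: [0, 0, 0, 0, 0, -6]
R6 ← R6 − (5)·R4: [0, 0, 0, 0, 0, -49/2]
R6 ← R6 − (49/12)·R5: [0, 0, 0, 0, 0, 0]
The echelon form has 5 nonzero rows; the last pivot sits in the augmented column, so rank(M) = 4 but rank([M|b]) = 5.
Since the ranks differ, the system is inconsistent.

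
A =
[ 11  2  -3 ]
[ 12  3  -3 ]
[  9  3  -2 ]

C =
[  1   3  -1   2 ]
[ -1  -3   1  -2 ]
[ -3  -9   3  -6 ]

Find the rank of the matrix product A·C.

1

First compute AC:
[[ 18,  54, -18,  36],
 [ 18,  54, -18,  36],
 [ 12,  36, -12,  24]]
Now row reduce the product.
R2 ← R2 − R1: [0, 0, 0, 0]
R3 ← R3 − (2/3)·R1: [0, 0, 0, 0]
1 nonzero row, so rank(AC) = 1.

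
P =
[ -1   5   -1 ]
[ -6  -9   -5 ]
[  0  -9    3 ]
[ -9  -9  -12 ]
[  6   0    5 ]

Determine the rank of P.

3

Row reduce to echelon form.
R2 ← R2 − (6)·R1: [0, -39, 1]
R4 ← R4 − (9)·R1: [0, -54, -3]
R5 ← R5 + (6)·R1: [0, 30, -1]
R3 ← R3 − (3/13)·R2: [0, 0, 36/13]
R4 ← R4 − (18/13)·R2: [0, 0, -57/13]
R5 ← R5 + (10/13)·R2: [0, 0, -3/13]
R4 ← R4 + (19/12)·R3: [0, 0, 0]
R5 ← R5 + (1/12)·R3: [0, 0, 0]
Echelon form has 3 nonzero rows, so rank(P) = 3.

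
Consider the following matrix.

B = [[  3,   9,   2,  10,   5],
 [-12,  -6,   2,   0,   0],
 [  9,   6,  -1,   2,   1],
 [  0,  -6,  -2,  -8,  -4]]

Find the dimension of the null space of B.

3

Row reduce to echelon form.
R2 ← R2 + (4)·R1: [0, 30, 10, 40, 20]
R3 ← R3 − (3)·R1: [0, -21, -7, -28, -14]
R3 ← R3 + (7/10)·R2: [0, 0, 0, 0, 0]
R4 ← R4 + (1/5)·R2: [0, 0, 0, 0, 0]
2 nonzero rows, so rank(B) = 2.
B has 5 columns; by rank–nullity, nullity = 5 − 2 = 3.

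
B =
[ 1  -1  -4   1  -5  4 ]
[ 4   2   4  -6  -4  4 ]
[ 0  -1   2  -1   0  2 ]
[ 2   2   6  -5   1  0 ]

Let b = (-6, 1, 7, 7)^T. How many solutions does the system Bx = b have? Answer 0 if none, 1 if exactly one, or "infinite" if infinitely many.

Row reduce the augmented matrix [B | b].
R2 ← R2 − (4)·R1: [0, 6, 20, -10, 16, -12, 25]
R4 ← R4 − (2)·R1: [0, 4, 14, -7, 11, -8, 19]
R3 ← R3 + (1/6)·R2: [0, 0, 16/3, -8/3, 8/3, 0, 67/6]
R4 ← R4 − (2/3)·R2: [0, 0, 2/3, -1/3, 1/3, 0, 7/3]
R4 ← R4 − (1/8)·R3: [0, 0, 0, 0, 0, 0, 15/16]
The echelon form has 4 nonzero rows; the last pivot sits in the augmented column, so rank(B) = 3 but rank([B|b]) = 4.
Since the ranks differ, the system is inconsistent.
It has no solutions.

0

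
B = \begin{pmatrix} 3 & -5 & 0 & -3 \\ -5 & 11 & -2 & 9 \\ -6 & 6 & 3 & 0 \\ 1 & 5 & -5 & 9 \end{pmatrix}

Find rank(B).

Row reduce to echelon form.
R2 ← R2 + (5/3)·R1: [0, 8/3, -2, 4]
R3 ← R3 + (2)·R1: [0, -4, 3, -6]
R4 ← R4 − (1/3)·R1: [0, 20/3, -5, 10]
R3 ← R3 + (3/2)·R2: [0, 0, 0, 0]
R4 ← R4 − (5/2)·R2: [0, 0, 0, 0]
Echelon form has 2 nonzero rows, so rank(B) = 2.

2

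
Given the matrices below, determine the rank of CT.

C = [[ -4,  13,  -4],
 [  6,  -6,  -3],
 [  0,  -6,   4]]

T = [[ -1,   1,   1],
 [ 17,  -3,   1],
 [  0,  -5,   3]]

2

First compute CT:
[[225, -23,  -3],
 [-108,  39,  -9],
 [-102,  -2,   6]]
Now row reduce the product.
R2 ← R2 + (12/25)·R1: [0, 699/25, -261/25]
R3 ← R3 + (34/75)·R1: [0, -932/75, 116/25]
R3 ← R3 + (4/9)·R2: [0, 0, 0]
2 nonzero rows, so rank(CT) = 2.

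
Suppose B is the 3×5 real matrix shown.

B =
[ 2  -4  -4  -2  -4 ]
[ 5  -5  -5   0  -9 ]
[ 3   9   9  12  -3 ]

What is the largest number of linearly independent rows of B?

Row reduce to echelon form.
R2 ← R2 − (5/2)·R1: [0, 5, 5, 5, 1]
R3 ← R3 − (3/2)·R1: [0, 15, 15, 15, 3]
R3 ← R3 − (3)·R2: [0, 0, 0, 0, 0]
Echelon form has 2 nonzero rows, so rank(B) = 2.
The rank gives the maximum number of linearly independent rows: 2.

2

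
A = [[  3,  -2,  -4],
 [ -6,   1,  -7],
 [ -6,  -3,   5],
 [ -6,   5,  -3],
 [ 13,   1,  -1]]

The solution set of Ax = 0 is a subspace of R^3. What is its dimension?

0

Row reduce to echelon form.
R2 ← R2 + (2)·R1: [0, -3, -15]
R3 ← R3 + (2)·R1: [0, -7, -3]
R4 ← R4 + (2)·R1: [0, 1, -11]
R5 ← R5 − (13/3)·R1: [0, 29/3, 49/3]
R3 ← R3 − (7/3)·R2: [0, 0, 32]
R4 ← R4 + (1/3)·R2: [0, 0, -16]
R5 ← R5 + (29/9)·R2: [0, 0, -32]
R4 ← R4 + (1/2)·R3: [0, 0, 0]
R5 ← R5 + R3: [0, 0, 0]
3 nonzero rows, so rank(A) = 3.
A has 3 columns; by rank–nullity, nullity = 3 − 3 = 0.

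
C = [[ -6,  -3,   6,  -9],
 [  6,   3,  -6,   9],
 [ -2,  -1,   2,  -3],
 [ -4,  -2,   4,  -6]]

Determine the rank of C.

Row reduce to echelon form.
R2 ← R2 + R1: [0, 0, 0, 0]
R3 ← R3 − (1/3)·R1: [0, 0, 0, 0]
R4 ← R4 − (2/3)·R1: [0, 0, 0, 0]
Echelon form has 1 nonzero row, so rank(C) = 1.

1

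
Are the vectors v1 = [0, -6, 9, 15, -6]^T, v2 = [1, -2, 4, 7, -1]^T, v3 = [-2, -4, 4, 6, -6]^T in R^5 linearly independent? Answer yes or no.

no

Form the matrix with these vectors as rows and row reduce.
Swap R1 ↔ R2
R3 ← R3 + (2)·R1: [0, -8, 12, 20, -8]
R3 ← R3 − (4/3)·R2: [0, 0, 0, 0, 0]
2 nonzero rows, so the 3 vectors span a space of dimension 2.
Since 2 < 3, the vectors are linearly dependent.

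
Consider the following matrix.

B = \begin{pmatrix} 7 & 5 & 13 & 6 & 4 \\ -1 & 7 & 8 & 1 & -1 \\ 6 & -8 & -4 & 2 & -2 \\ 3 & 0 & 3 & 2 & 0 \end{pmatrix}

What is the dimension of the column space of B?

Row reduce to echelon form.
R2 ← R2 + (1/7)·R1: [0, 54/7, 69/7, 13/7, -3/7]
R3 ← R3 − (6/7)·R1: [0, -86/7, -106/7, -22/7, -38/7]
R4 ← R4 − (3/7)·R1: [0, -15/7, -18/7, -4/7, -12/7]
R3 ← R3 + (43/27)·R2: [0, 0, 5/9, -5/27, -55/9]
R4 ← R4 + (5/18)·R2: [0, 0, 1/6, -1/18, -11/6]
R4 ← R4 − (3/10)·R3: [0, 0, 0, 0, 0]
Echelon form has 3 nonzero rows, so rank(B) = 3.
The column space has dimension equal to the rank: 3.

3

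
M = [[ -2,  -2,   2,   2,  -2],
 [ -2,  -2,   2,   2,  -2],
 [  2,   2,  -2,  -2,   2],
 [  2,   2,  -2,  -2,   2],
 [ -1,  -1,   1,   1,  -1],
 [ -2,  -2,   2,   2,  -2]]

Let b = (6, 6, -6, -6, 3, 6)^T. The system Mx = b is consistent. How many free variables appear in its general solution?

4

Row reduce the augmented matrix [M | b].
R2 ← R2 − R1: [0, 0, 0, 0, 0, 0]
R3 ← R3 + R1: [0, 0, 0, 0, 0, 0]
R4 ← R4 + R1: [0, 0, 0, 0, 0, 0]
R5 ← R5 − (1/2)·R1: [0, 0, 0, 0, 0, 0]
R6 ← R6 − R1: [0, 0, 0, 0, 0, 0]
The echelon form has 1 nonzero rows, and every pivot lies in the first 5 columns, so rank(M) = rank([M|b]) = 1.
The system is consistent.
Free variables = (unknowns) − (rank) = 5 − 1 = 4.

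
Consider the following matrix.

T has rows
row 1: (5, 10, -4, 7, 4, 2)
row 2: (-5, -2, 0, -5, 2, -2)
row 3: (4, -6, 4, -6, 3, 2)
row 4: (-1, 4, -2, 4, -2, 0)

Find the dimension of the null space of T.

Row reduce to echelon form.
R2 ← R2 + R1: [0, 8, -4, 2, 6, 0]
R3 ← R3 − (4/5)·R1: [0, -14, 36/5, -58/5, -1/5, 2/5]
R4 ← R4 + (1/5)·R1: [0, 6, -14/5, 27/5, -6/5, 2/5]
R3 ← R3 + (7/4)·R2: [0, 0, 1/5, -81/10, 103/10, 2/5]
R4 ← R4 − (3/4)·R2: [0, 0, 1/5, 39/10, -57/10, 2/5]
R4 ← R4 − R3: [0, 0, 0, 12, -16, 0]
4 nonzero rows, so rank(T) = 4.
T has 6 columns; by rank–nullity, nullity = 6 − 4 = 2.

2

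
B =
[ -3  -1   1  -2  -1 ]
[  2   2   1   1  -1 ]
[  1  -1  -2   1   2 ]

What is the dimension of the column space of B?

Row reduce to echelon form.
R2 ← R2 + (2/3)·R1: [0, 4/3, 5/3, -1/3, -5/3]
R3 ← R3 + (1/3)·R1: [0, -4/3, -5/3, 1/3, 5/3]
R3 ← R3 + R2: [0, 0, 0, 0, 0]
Echelon form has 2 nonzero rows, so rank(B) = 2.
The column space has dimension equal to the rank: 2.

2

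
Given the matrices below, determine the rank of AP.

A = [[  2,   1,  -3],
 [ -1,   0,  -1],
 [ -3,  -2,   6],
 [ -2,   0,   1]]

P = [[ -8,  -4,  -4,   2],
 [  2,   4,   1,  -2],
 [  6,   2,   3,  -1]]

First compute AP:
[[-32, -10, -16,   5],
 [  2,   2,   1,  -1],
 [ 56,  16,  28,  -8],
 [ 22,  10,  11,  -5]]
Now row reduce the product.
R2 ← R2 + (1/16)·R1: [0, 11/8, 0, -11/16]
R3 ← R3 + (7/4)·R1: [0, -3/2, 0, 3/4]
R4 ← R4 + (11/16)·R1: [0, 25/8, 0, -25/16]
R3 ← R3 + (12/11)·R2: [0, 0, 0, 0]
R4 ← R4 − (25/11)·R2: [0, 0, 0, 0]
2 nonzero rows, so rank(AP) = 2.

2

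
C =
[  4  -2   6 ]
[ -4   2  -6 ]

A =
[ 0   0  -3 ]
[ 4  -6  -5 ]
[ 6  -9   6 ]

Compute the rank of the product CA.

First compute CA:
[[ 28, -42,  34],
 [-28,  42, -34]]
Now row reduce the product.
R2 ← R2 + R1: [0, 0, 0]
1 nonzero row, so rank(CA) = 1.

1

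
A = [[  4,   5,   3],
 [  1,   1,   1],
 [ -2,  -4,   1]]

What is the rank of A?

3

Row reduce to echelon form.
R2 ← R2 − (1/4)·R1: [0, -1/4, 1/4]
R3 ← R3 + (1/2)·R1: [0, -3/2, 5/2]
R3 ← R3 − (6)·R2: [0, 0, 1]
Echelon form has 3 nonzero rows, so rank(A) = 3.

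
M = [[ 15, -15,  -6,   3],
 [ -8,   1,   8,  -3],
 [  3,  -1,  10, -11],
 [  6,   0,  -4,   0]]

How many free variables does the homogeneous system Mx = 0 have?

Row reduce to echelon form.
R2 ← R2 + (8/15)·R1: [0, -7, 24/5, -7/5]
R3 ← R3 − (1/5)·R1: [0, 2, 56/5, -58/5]
R4 ← R4 − (2/5)·R1: [0, 6, -8/5, -6/5]
R3 ← R3 + (2/7)·R2: [0, 0, 88/7, -12]
R4 ← R4 + (6/7)·R2: [0, 0, 88/35, -12/5]
R4 ← R4 − (1/5)·R3: [0, 0, 0, 0]
3 nonzero rows, so rank(M) = 3.
M has 4 columns; by rank–nullity, nullity = 4 − 3 = 1.

1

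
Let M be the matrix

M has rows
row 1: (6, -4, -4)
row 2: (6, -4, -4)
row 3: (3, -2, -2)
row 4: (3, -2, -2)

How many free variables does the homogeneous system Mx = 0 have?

Row reduce to echelon form.
R2 ← R2 − R1: [0, 0, 0]
R3 ← R3 − (1/2)·R1: [0, 0, 0]
R4 ← R4 − (1/2)·R1: [0, 0, 0]
1 nonzero row, so rank(M) = 1.
M has 3 columns; by rank–nullity, nullity = 3 − 1 = 2.

2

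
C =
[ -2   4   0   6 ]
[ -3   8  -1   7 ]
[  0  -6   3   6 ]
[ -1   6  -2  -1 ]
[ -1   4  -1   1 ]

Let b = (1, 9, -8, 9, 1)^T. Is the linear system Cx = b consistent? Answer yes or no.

no

Row reduce the augmented matrix [C | b].
R2 ← R2 − (3/2)·R1: [0, 2, -1, -2, 15/2]
R4 ← R4 − (1/2)·R1: [0, 4, -2, -4, 17/2]
R5 ← R5 − (1/2)·R1: [0, 2, -1, -2, 1/2]
R3 ← R3 + (3)·R2: [0, 0, 0, 0, 29/2]
R4 ← R4 − (2)·R2: [0, 0, 0, 0, -13/2]
R5 ← R5 − R2: [0, 0, 0, 0, -7]
R4 ← R4 + (13/29)·R3: [0, 0, 0, 0, 0]
R5 ← R5 + (14/29)·R3: [0, 0, 0, 0, 0]
The echelon form has 3 nonzero rows; the last pivot sits in the augmented column, so rank(C) = 2 but rank([C|b]) = 3.
Since the ranks differ, the system is inconsistent.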